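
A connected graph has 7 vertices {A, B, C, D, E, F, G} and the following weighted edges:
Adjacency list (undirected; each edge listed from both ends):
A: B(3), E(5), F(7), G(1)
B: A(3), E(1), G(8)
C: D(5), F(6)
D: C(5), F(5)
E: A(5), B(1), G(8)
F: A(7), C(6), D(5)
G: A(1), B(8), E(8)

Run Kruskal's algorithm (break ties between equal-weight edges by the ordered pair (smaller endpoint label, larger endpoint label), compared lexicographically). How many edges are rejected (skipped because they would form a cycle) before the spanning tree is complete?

2

Sort edges by weight, then run Kruskal:
A–G (1): add. Components now {A,G} {B} {C} {D} {E} {F}
B–E (1): add. Components now {A,G} {B,E} {C} {D} {F}
A–B (3): add. Components now {A,B,E,G} {C} {D} {F}
A–E (5): skip — A and E already connected.
C–D (5): add. Components now {A,B,E,G} {C,D} {F}
D–F (5): add. Components now {A,B,E,G} {C,D,F}
C–F (6): skip — C and F already connected.
A–F (7): add. Components now {A,B,C,D,E,F,G}
Edges rejected before the tree was complete: 2.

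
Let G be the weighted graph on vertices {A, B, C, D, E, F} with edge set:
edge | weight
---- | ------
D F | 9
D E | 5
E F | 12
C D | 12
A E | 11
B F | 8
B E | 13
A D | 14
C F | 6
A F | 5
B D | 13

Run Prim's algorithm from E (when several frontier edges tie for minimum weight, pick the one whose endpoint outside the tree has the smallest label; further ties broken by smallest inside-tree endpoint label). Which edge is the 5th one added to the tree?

Grow the tree from E using Prim:
Step 1: cheapest edge leaving the tree is D E (5); add D.
Step 2: cheapest edge leaving the tree is D F (9); add F.
Step 3: cheapest edge leaving the tree is A F (5); add A.
Step 4: cheapest edge leaving the tree is C F (6); add C.
Step 5: cheapest edge leaving the tree is B F (8); add B.
The 5th edge added is B F.

B-F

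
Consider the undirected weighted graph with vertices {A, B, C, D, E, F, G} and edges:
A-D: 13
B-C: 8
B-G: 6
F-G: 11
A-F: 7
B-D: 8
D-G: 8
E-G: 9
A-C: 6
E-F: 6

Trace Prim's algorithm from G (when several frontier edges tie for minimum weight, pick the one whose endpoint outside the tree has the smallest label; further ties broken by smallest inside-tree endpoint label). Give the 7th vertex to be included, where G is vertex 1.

Grow the tree from G using Prim:
Step 1: frontier [B-G 6, D-G 8, E-G 9, F-G 11] → take B-G (6); add B.
Step 2: frontier [B-C 8, B-D 8, D-G 8, E-G 9, F-G 11] → take B-C (8); add C.
Step 3: frontier [B-D 8, A-C 6, D-G 8, E-G 9, F-G 11] → take A-C (6); add A.
Step 4: frontier [A-F 7, A-D 13, B-D 8, D-G 8, E-G 9, F-G 11] → take A-F (7); add F.
Step 5: frontier [A-D 13, B-D 8, E-F 6, D-G 8, E-G 9] → take E-F (6); add E.
Step 6: frontier [A-D 13, B-D 8, D-G 8] → take B-D (8); add D.
Vertex order: G, B, C, A, F, E, D. The 7th vertex is D.

D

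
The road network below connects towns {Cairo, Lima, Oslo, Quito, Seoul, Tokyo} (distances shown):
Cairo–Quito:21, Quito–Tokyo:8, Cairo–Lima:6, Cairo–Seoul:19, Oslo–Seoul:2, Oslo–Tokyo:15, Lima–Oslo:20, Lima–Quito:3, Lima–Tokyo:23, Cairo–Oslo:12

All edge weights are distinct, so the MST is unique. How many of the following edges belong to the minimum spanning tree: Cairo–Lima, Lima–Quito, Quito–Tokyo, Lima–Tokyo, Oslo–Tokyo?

Kruskal's algorithm — process edges by increasing weight (ties by edge label):
Oslo–Seoul (2): add — endpoints in different components.
Lima–Quito (3): add — endpoints in different components.
Cairo–Lima (6): add — endpoints in different components.
Quito–Tokyo (8): add — endpoints in different components.
Cairo–Oslo (12): add — endpoints in different components.
MST edge set: {Oslo–Seoul, Lima–Quito, Cairo–Lima, Quito–Tokyo, Cairo–Oslo}.
Of the listed edges, {Cairo–Lima, Lima–Quito, Quito–Tokyo} are in the MST → 3.

3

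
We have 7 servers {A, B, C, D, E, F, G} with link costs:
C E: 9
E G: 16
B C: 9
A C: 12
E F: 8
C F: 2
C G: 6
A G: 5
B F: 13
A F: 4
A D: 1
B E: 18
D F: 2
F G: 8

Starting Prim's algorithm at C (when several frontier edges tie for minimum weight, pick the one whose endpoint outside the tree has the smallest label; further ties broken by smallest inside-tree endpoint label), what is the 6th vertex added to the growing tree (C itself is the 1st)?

Prim, starting at C.
Step 1: cheapest edge leaving the tree is C F (2); add F.
Step 2: cheapest edge leaving the tree is D F (2); add D.
Step 3: cheapest edge leaving the tree is A D (1); add A.
Step 4: cheapest edge leaving the tree is A G (5); add G.
Step 5: cheapest edge leaving the tree is E F (8); add E.
Step 6: cheapest edge leaving the tree is B C (9); add B.
Vertex order: C, F, D, A, G, E, B. The 6th vertex is E.

E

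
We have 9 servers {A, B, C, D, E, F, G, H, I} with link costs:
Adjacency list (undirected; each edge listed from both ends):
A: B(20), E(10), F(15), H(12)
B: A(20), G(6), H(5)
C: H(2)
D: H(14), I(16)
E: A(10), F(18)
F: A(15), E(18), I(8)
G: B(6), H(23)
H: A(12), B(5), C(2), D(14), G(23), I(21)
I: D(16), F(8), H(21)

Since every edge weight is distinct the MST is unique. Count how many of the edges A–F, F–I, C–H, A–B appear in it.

3

Kruskal's algorithm — process edges by increasing weight (ties by edge label):
C–H (2): add — endpoints in different components.
B–H (5): add — endpoints in different components.
B–G (6): add — endpoints in different components.
F–I (8): add — endpoints in different components.
A–E (10): add — endpoints in different components.
A–H (12): add — endpoints in different components.
D–H (14): add — endpoints in different components.
A–F (15): add — endpoints in different components.
MST edge set: {C–H, B–H, B–G, F–I, A–E, A–H, D–H, A–F}.
Of the listed edges, {A–F, F–I, C–H} are in the MST → 3.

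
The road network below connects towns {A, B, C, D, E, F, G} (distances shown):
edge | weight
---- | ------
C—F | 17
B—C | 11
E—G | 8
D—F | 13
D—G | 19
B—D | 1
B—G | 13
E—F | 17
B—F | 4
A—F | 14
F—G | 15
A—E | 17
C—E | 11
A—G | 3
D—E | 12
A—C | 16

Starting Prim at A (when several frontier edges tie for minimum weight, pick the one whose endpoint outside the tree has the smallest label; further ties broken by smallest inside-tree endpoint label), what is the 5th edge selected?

B-D

Grow the tree from A using Prim:
Step 1: cheapest edge leaving the tree is A—G (3); add G.
Step 2: cheapest edge leaving the tree is E—G (8); add E.
Step 3: cheapest edge leaving the tree is C—E (11); add C.
Step 4: cheapest edge leaving the tree is B—C (11); add B.
Step 5: cheapest edge leaving the tree is B—D (1); add D.
Step 6: cheapest edge leaving the tree is B—F (4); add F.
The 5th edge added is B—D.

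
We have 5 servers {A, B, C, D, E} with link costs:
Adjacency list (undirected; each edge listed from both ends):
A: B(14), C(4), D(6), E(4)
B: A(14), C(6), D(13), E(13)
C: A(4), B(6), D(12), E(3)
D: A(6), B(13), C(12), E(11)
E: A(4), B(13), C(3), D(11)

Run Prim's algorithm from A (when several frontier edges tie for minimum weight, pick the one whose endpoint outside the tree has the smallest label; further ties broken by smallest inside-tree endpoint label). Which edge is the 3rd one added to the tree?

Prim, starting at A.
Step 1: frontier [A—C 4, A—E 4, A—D 6, A—B 14] → take A—C (4); add C.
Step 2: frontier [A—E 4, A—D 6, A—B 14, C—E 3, B—C 6, C—D 12] → take C—E (3); add E.
Step 3: frontier [A—D 6, A—B 14, B—C 6, C—D 12, D—E 11, B—E 13] → take B—C (6); add B.
Step 4: frontier [A—D 6, B—D 13, C—D 12, D—E 11] → take A—D (6); add D.
The 3rd edge added is B—C.

B-C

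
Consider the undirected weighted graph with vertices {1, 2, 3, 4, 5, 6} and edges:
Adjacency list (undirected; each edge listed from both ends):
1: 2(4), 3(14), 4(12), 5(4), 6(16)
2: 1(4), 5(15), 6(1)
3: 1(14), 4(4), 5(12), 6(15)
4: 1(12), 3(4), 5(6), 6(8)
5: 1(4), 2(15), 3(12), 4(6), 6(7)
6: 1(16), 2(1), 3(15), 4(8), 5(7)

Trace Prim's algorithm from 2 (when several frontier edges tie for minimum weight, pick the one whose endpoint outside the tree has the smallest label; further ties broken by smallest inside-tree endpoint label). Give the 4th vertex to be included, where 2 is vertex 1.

5

Prim's algorithm from 2:
Step 1: frontier [2 6 1, 1 2 4, 2 5 15] → take 2 6 (1); add 6.
Step 2: frontier [1 2 4, 2 5 15, 5 6 7, 4 6 8, 3 6 15, 1 6 16] → take 1 2 (4); add 1.
Step 3: frontier [1 5 4, 1 4 12, 1 3 14, 2 5 15, 5 6 7, 4 6 8, 3 6 15] → take 1 5 (4); add 5.
Step 4: frontier [1 4 12, 1 3 14, 4 5 6, 3 5 12, 4 6 8, 3 6 15] → take 4 5 (6); add 4.
Step 5: frontier [1 3 14, 3 4 4, 3 5 12, 3 6 15] → take 3 4 (4); add 3.
Vertex order: 2, 6, 1, 5, 4, 3. The 4th vertex is 5.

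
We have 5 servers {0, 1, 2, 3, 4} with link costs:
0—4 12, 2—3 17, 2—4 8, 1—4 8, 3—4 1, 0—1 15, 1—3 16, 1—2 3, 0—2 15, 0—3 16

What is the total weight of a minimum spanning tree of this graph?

24

Kruskal's algorithm — process edges by increasing weight (ties by edge label):
3—4 (1): add — endpoints in different components.
1—2 (3): add — endpoints in different components.
1—4 (8): add — endpoints in different components.
2—4 (8): skip — 2 and 4 already connected.
0—4 (12): add — endpoints in different components.
MST edges: 3—4, 1—2, 1—4, 0—4; total weight 1+3+8+12 = 24.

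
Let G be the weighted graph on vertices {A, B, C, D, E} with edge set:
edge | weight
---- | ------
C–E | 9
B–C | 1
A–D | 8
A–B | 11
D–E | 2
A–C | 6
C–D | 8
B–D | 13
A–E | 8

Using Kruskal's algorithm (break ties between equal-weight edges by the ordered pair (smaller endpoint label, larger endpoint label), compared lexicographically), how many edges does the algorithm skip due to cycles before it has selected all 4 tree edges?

Sort edges by weight, then run Kruskal:
B–C (1): add — endpoints in different components.
D–E (2): add — endpoints in different components.
A–C (6): add — endpoints in different components.
A–D (8): add — endpoints in different components.
Edges rejected before the tree was complete: 0.

0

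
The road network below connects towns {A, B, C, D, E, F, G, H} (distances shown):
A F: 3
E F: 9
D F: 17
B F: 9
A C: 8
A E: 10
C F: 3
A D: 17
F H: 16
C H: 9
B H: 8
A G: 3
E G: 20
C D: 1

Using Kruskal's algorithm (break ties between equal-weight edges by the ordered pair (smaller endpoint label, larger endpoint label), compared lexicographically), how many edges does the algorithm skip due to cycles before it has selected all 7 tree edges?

2

Kruskal's algorithm — process edges by increasing weight (ties by edge label):
C D (1): add — endpoints in different components.
A F (3): add — endpoints in different components.
A G (3): add — endpoints in different components.
C F (3): add — endpoints in different components.
A C (8): skip — A and C already connected.
B H (8): add — endpoints in different components.
B F (9): add — endpoints in different components.
C H (9): skip — C and H already connected.
E F (9): add — endpoints in different components.
Edges rejected before the tree was complete: 2.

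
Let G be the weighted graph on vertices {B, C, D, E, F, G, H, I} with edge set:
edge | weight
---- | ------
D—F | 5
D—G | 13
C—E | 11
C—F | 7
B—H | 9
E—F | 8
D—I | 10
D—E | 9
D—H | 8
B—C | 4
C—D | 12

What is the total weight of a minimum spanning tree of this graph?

Prim, starting at I.
Step 1: frontier [D—I 10] → take D—I (10); add D.
Step 2: frontier [D—F 5, D—H 8, D—E 9, C—D 12, D—G 13] → take D—F (5); add F.
Step 3: frontier [D—H 8, D—E 9, C—D 12, D—G 13, C—F 7, E—F 8] → take C—F (7); add C.
Step 4: frontier [B—C 4, C—E 11, D—H 8, D—E 9, D—G 13, E—F 8] → take B—C (4); add B.
Step 5: frontier [B—H 9, C—E 11, D—H 8, D—E 9, D—G 13, E—F 8] → take E—F (8); add E.
Step 6: frontier [B—H 9, D—H 8, D—G 13] → take D—H (8); add H.
Step 7: frontier [D—G 13] → take D—G (13); add G.
MST edges: D—I, D—F, C—F, B—C, E—F, D—H, D—G; total weight 10+5+7+4+8+8+13 = 55.

55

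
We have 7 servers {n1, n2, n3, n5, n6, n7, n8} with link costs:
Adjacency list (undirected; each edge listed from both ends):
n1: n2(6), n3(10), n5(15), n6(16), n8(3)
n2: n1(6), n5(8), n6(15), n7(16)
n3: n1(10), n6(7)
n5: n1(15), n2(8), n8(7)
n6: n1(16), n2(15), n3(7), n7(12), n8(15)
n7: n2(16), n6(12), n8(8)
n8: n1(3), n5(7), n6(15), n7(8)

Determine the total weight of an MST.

Prim's algorithm from n6:
Step 1: frontier [n3-n6 7, n6-n7 12, n2-n6 15, n6-n8 15, n1-n6 16] → take n3-n6 (7); add n3.
Step 2: frontier [n1-n3 10, n6-n7 12, n2-n6 15, n6-n8 15, n1-n6 16] → take n1-n3 (10); add n1.
Step 3: frontier [n1-n8 3, n1-n2 6, n1-n5 15, n6-n7 12, n2-n6 15, n6-n8 15] → take n1-n8 (3); add n8.
Step 4: frontier [n1-n2 6, n1-n5 15, n6-n7 12, n2-n6 15, n5-n8 7, n7-n8 8] → take n1-n2 (6); add n2.
Step 5: frontier [n1-n5 15, n2-n5 8, n2-n7 16, n6-n7 12, n5-n8 7, n7-n8 8] → take n5-n8 (7); add n5.
Step 6: frontier [n2-n7 16, n6-n7 12, n7-n8 8] → take n7-n8 (8); add n7.
MST edges: n3-n6, n1-n3, n1-n8, n1-n2, n5-n8, n7-n8; total weight 7+10+3+6+7+8 = 41.

41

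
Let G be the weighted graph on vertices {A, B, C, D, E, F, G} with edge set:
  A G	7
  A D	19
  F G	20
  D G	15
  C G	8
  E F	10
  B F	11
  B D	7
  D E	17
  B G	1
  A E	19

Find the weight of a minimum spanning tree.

Sort edges by weight, then run Kruskal:
B G (1): add — endpoints in different components.
A G (7): add — endpoints in different components.
B D (7): add — endpoints in different components.
C G (8): add — endpoints in different components.
E F (10): add — endpoints in different components.
B F (11): add — endpoints in different components.
MST edges: B G, A G, B D, C G, E F, B F; total weight 1+7+7+8+10+11 = 44.

44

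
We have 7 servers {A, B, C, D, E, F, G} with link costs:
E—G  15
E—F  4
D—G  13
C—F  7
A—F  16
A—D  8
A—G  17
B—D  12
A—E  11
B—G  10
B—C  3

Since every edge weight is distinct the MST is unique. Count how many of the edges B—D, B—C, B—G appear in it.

2

Kruskal's algorithm — process edges by increasing weight (ties by edge label):
B—C (3): add. Components now {A} {B,C} {D} {E} {F} {G}
E—F (4): add. Components now {A} {B,C} {D} {E,F} {G}
C—F (7): add. Components now {A} {B,C,E,F} {D} {G}
A—D (8): add. Components now {A,D} {B,C,E,F} {G}
B—G (10): add. Components now {A,D} {B,C,E,F,G}
A—E (11): add. Components now {A,B,C,D,E,F,G}
MST edge set: {B—C, E—F, C—F, A—D, B—G, A—E}.
Of the listed edges, {B—C, B—G} are in the MST → 2.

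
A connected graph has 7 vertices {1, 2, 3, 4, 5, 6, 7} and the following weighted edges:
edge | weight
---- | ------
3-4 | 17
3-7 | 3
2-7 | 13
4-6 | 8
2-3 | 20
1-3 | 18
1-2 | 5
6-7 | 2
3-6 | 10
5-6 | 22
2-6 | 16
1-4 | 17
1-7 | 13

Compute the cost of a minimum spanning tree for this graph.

53

Grow the tree from 1 using Prim:
Step 1: cheapest edge leaving the tree is 1-2 (5); add 2.
Step 2: cheapest edge leaving the tree is 1-7 (13); add 7.
Step 3: cheapest edge leaving the tree is 6-7 (2); add 6.
Step 4: cheapest edge leaving the tree is 3-7 (3); add 3.
Step 5: cheapest edge leaving the tree is 4-6 (8); add 4.
Step 6: cheapest edge leaving the tree is 5-6 (22); add 5.
MST edges: 1-2, 1-7, 6-7, 3-7, 4-6, 5-6; total weight 5+13+2+3+8+22 = 53.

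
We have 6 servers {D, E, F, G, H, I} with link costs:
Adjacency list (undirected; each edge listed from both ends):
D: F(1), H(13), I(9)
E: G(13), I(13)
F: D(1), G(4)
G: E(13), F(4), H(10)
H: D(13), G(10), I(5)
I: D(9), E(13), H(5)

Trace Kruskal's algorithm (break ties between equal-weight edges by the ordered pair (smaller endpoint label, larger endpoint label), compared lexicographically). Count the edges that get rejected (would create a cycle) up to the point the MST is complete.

2

Sort edges by weight, then run Kruskal:
D—F (1): add. Components now {D,F} {E} {G} {H} {I}
F—G (4): add. Components now {D,F,G} {E} {H} {I}
H—I (5): add. Components now {D,F,G} {E} {H,I}
D—I (9): add. Components now {D,F,G,H,I} {E}
G—H (10): skip — G and H already connected.
D—H (13): skip — D and H already connected.
E—G (13): add. Components now {D,E,F,G,H,I}
Edges rejected before the tree was complete: 2.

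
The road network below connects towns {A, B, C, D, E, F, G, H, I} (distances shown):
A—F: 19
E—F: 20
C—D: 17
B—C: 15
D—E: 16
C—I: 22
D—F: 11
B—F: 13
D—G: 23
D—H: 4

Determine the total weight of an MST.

Kruskal's algorithm — process edges by increasing weight (ties by edge label):
D—H (4): add — endpoints in different components.
D—F (11): add — endpoints in different components.
B—F (13): add — endpoints in different components.
B—C (15): add — endpoints in different components.
D—E (16): add — endpoints in different components.
C—D (17): skip — C and D already connected.
A—F (19): add — endpoints in different components.
E—F (20): skip — E and F already connected.
C—I (22): add — endpoints in different components.
D—G (23): add — endpoints in different components.
MST edges: D—H, D—F, B—F, B—C, D—E, A—F, C—I, D—G; total weight 4+11+13+15+16+19+22+23 = 123.

123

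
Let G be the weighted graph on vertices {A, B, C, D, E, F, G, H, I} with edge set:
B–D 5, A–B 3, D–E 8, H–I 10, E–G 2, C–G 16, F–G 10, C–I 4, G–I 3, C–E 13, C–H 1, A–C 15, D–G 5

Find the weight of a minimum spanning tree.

Kruskal: consider edges lightest-first.
C–H (1): add — endpoints in different components.
E–G (2): add — endpoints in different components.
A–B (3): add — endpoints in different components.
G–I (3): add — endpoints in different components.
C–I (4): add — endpoints in different components.
B–D (5): add — endpoints in different components.
D–G (5): add — endpoints in different components.
D–E (8): skip — D and E already connected.
F–G (10): add — endpoints in different components.
MST edges: C–H, E–G, A–B, G–I, C–I, B–D, D–G, F–G; total weight 1+2+3+3+4+5+5+10 = 33.

33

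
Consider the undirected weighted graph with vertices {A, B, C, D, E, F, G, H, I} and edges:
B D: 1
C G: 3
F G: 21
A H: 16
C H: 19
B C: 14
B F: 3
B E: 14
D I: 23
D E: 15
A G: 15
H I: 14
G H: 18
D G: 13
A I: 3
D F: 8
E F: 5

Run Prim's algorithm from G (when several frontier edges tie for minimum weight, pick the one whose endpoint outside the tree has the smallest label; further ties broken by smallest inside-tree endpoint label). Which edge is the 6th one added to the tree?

A-G

Grow the tree from G using Prim:
Step 1: cheapest edge leaving the tree is C G (3); add C.
Step 2: cheapest edge leaving the tree is D G (13); add D.
Step 3: cheapest edge leaving the tree is B D (1); add B.
Step 4: cheapest edge leaving the tree is B F (3); add F.
Step 5: cheapest edge leaving the tree is E F (5); add E.
Step 6: cheapest edge leaving the tree is A G (15); add A.
Step 7: cheapest edge leaving the tree is A I (3); add I.
Step 8: cheapest edge leaving the tree is H I (14); add H.
The 6th edge added is A G.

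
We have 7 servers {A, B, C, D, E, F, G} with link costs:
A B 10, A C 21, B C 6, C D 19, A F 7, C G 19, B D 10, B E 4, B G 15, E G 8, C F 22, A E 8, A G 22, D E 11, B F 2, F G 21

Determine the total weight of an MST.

Prim, starting at E.
Step 1: cheapest edge leaving the tree is B E (4); add B.
Step 2: cheapest edge leaving the tree is B F (2); add F.
Step 3: cheapest edge leaving the tree is B C (6); add C.
Step 4: cheapest edge leaving the tree is A F (7); add A.
Step 5: cheapest edge leaving the tree is E G (8); add G.
Step 6: cheapest edge leaving the tree is B D (10); add D.
MST edges: B E, B F, B C, A F, E G, B D; total weight 4+2+6+7+8+10 = 37.

37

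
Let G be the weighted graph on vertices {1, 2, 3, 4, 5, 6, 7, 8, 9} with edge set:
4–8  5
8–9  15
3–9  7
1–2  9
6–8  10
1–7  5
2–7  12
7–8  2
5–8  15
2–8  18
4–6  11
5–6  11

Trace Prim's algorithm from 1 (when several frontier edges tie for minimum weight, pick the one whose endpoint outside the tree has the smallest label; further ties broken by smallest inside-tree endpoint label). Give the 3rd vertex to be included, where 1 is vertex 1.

8

Grow the tree from 1 using Prim:
Step 1: cheapest edge leaving the tree is 1–7 (5); add 7.
Step 2: cheapest edge leaving the tree is 7–8 (2); add 8.
Step 3: cheapest edge leaving the tree is 4–8 (5); add 4.
Step 4: cheapest edge leaving the tree is 1–2 (9); add 2.
Step 5: cheapest edge leaving the tree is 6–8 (10); add 6.
Step 6: cheapest edge leaving the tree is 5–6 (11); add 5.
Step 7: cheapest edge leaving the tree is 8–9 (15); add 9.
Step 8: cheapest edge leaving the tree is 3–9 (7); add 3.
Vertex order: 1, 7, 8, 4, 2, 6, 5, 9, 3. The 3rd vertex is 8.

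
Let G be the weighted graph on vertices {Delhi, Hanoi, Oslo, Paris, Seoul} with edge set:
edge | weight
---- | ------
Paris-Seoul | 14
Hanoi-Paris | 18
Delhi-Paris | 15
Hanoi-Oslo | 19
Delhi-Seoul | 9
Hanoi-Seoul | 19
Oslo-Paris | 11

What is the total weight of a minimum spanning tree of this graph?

Grow the tree from Delhi using Prim:
Step 1: frontier [Delhi-Seoul 9, Delhi-Paris 15] → take Delhi-Seoul (9); add Seoul.
Step 2: frontier [Delhi-Paris 15, Paris-Seoul 14, Hanoi-Seoul 19] → take Paris-Seoul (14); add Paris.
Step 3: frontier [Oslo-Paris 11, Hanoi-Paris 18, Hanoi-Seoul 19] → take Oslo-Paris (11); add Oslo.
Step 4: frontier [Hanoi-Oslo 19, Hanoi-Paris 18, Hanoi-Seoul 19] → take Hanoi-Paris (18); add Hanoi.
MST edges: Delhi-Seoul, Paris-Seoul, Oslo-Paris, Hanoi-Paris; total weight 9+14+11+18 = 52.

52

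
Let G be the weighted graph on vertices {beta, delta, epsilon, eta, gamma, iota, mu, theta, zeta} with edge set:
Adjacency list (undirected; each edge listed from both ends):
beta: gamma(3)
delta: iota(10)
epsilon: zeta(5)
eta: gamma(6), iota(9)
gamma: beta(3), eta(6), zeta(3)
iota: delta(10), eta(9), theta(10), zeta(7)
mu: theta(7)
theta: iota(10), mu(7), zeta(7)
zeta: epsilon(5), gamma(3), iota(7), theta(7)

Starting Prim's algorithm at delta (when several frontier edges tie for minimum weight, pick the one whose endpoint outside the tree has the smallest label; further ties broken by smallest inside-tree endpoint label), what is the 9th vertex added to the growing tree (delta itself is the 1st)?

mu

Grow the tree from delta using Prim:
Step 1: frontier [delta iota 10] → take delta iota (10); add iota.
Step 2: frontier [iota zeta 7, eta iota 9, iota theta 10] → take iota zeta (7); add zeta.
Step 3: frontier [eta iota 9, iota theta 10, gamma zeta 3, epsilon zeta 5, theta zeta 7] → take gamma zeta (3); add gamma.
Step 4: frontier [beta gamma 3, eta gamma 6, eta iota 9, iota theta 10, epsilon zeta 5, theta zeta 7] → take beta gamma (3); add beta.
Step 5: frontier [eta gamma 6, eta iota 9, iota theta 10, epsilon zeta 5, theta zeta 7] → take epsilon zeta (5); add epsilon.
Step 6: frontier [eta gamma 6, eta iota 9, iota theta 10, theta zeta 7] → take eta gamma (6); add eta.
Step 7: frontier [iota theta 10, theta zeta 7] → take theta zeta (7); add theta.
Step 8: frontier [mu theta 7] → take mu theta (7); add mu.
Vertex order: delta, iota, zeta, gamma, beta, epsilon, eta, theta, mu. The 9th vertex is mu.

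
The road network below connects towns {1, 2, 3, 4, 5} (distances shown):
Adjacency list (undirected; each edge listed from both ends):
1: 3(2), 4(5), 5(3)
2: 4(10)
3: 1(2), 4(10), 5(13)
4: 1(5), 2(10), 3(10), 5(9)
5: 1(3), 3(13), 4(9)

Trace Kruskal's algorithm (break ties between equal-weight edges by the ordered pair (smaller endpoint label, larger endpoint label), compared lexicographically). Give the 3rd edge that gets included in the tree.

1-4

Sort edges by weight, then run Kruskal:
1–3 (2): add — endpoints in different components.
1–5 (3): add — endpoints in different components.
1–4 (5): add — endpoints in different components.
4–5 (9): skip — 4 and 5 already connected.
2–4 (10): add — endpoints in different components.
The 3rd edge added is 1–4.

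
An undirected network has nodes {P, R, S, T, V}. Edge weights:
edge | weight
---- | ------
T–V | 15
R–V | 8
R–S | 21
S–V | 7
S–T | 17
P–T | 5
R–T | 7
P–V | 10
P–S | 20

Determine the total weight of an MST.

27

Sort edges by weight, then run Kruskal:
P–T (5): add. Components now {R} {S} {V} {P,T}
R–T (7): add. Components now {P,R,T} {S} {V}
S–V (7): add. Components now {P,R,T} {S,V}
R–V (8): add. Components now {P,R,S,T,V}
MST edges: P–T, R–T, S–V, R–V; total weight 5+7+7+8 = 27.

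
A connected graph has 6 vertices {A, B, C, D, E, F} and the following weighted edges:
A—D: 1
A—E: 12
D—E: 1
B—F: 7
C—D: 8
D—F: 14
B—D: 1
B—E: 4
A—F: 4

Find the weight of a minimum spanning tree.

Kruskal's algorithm — process edges by increasing weight (ties by edge label):
A—D (1): add — endpoints in different components.
B—D (1): add — endpoints in different components.
D—E (1): add — endpoints in different components.
A—F (4): add — endpoints in different components.
B—E (4): skip — B and E already connected.
B—F (7): skip — B and F already connected.
C—D (8): add — endpoints in different components.
MST edges: A—D, B—D, D—E, A—F, C—D; total weight 1+1+1+4+8 = 15.

15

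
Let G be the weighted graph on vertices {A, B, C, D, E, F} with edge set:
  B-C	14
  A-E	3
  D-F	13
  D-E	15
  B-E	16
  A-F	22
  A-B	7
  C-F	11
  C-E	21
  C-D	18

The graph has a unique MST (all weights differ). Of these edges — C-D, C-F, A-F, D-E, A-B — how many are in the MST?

Kruskal: consider edges lightest-first.
A-E (3): add. Components now {A,E} {B} {C} {D} {F}
A-B (7): add. Components now {A,B,E} {C} {D} {F}
C-F (11): add. Components now {A,B,E} {C,F} {D}
D-F (13): add. Components now {A,B,E} {C,D,F}
B-C (14): add. Components now {A,B,C,D,E,F}
MST edge set: {A-E, A-B, C-F, D-F, B-C}.
Of the listed edges, {C-F, A-B} are in the MST → 2.

2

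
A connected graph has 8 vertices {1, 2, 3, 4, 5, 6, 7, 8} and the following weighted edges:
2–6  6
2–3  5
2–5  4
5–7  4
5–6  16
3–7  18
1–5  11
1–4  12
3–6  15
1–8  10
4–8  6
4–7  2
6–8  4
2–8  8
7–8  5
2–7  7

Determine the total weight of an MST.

34

Prim, starting at 6.
Step 1: cheapest edge leaving the tree is 6–8 (4); add 8.
Step 2: cheapest edge leaving the tree is 7–8 (5); add 7.
Step 3: cheapest edge leaving the tree is 4–7 (2); add 4.
Step 4: cheapest edge leaving the tree is 5–7 (4); add 5.
Step 5: cheapest edge leaving the tree is 2–5 (4); add 2.
Step 6: cheapest edge leaving the tree is 2–3 (5); add 3.
Step 7: cheapest edge leaving the tree is 1–8 (10); add 1.
MST edges: 6–8, 7–8, 4–7, 5–7, 2–5, 2–3, 1–8; total weight 4+5+2+4+4+5+10 = 34.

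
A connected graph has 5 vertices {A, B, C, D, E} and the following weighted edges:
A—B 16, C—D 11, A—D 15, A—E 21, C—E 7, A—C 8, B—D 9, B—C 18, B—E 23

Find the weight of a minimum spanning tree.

Prim's algorithm from C:
Step 1: cheapest edge leaving the tree is C—E (7); add E.
Step 2: cheapest edge leaving the tree is A—C (8); add A.
Step 3: cheapest edge leaving the tree is C—D (11); add D.
Step 4: cheapest edge leaving the tree is B—D (9); add B.
MST edges: C—E, A—C, C—D, B—D; total weight 7+8+11+9 = 35.

35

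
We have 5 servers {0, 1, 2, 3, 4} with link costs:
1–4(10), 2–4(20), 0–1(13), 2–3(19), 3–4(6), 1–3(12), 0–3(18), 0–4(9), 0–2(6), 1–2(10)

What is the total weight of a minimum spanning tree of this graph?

31

Prim's algorithm from 1:
Step 1: frontier [1–2 10, 1–4 10, 1–3 12, 0–1 13] → take 1–2 (10); add 2.
Step 2: frontier [1–4 10, 1–3 12, 0–1 13, 0–2 6, 2–3 19, 2–4 20] → take 0–2 (6); add 0.
Step 3: frontier [0–4 9, 0–3 18, 1–4 10, 1–3 12, 2–3 19, 2–4 20] → take 0–4 (9); add 4.
Step 4: frontier [0–3 18, 1–3 12, 2–3 19, 3–4 6] → take 3–4 (6); add 3.
MST edges: 1–2, 0–2, 0–4, 3–4; total weight 10+6+9+6 = 31.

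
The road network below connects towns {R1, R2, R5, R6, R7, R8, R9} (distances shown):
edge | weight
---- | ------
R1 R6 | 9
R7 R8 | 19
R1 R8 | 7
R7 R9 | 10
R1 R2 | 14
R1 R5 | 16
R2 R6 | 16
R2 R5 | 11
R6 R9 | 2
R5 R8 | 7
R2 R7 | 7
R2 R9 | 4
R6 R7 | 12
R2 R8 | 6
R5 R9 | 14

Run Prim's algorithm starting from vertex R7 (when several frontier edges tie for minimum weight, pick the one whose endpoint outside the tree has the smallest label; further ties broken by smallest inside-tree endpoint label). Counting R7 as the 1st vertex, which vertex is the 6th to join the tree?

Prim, starting at R7.
Step 1: cheapest edge leaving the tree is R2 R7 (7); add R2.
Step 2: cheapest edge leaving the tree is R2 R9 (4); add R9.
Step 3: cheapest edge leaving the tree is R6 R9 (2); add R6.
Step 4: cheapest edge leaving the tree is R2 R8 (6); add R8.
Step 5: cheapest edge leaving the tree is R1 R8 (7); add R1.
Step 6: cheapest edge leaving the tree is R5 R8 (7); add R5.
Vertex order: R7, R2, R9, R6, R8, R1, R5. The 6th vertex is R1.

R1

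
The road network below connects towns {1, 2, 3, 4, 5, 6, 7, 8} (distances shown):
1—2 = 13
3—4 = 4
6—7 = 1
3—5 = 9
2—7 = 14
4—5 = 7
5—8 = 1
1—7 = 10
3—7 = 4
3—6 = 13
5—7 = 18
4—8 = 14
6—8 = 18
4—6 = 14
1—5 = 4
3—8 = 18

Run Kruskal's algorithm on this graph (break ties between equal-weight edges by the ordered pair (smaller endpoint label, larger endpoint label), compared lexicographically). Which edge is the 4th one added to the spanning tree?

3-4

Kruskal's algorithm — process edges by increasing weight (ties by edge label):
5—8 (1): add — endpoints in different components.
6—7 (1): add — endpoints in different components.
1—5 (4): add — endpoints in different components.
3—4 (4): add — endpoints in different components.
3—7 (4): add — endpoints in different components.
4—5 (7): add — endpoints in different components.
3—5 (9): skip — 3 and 5 already connected.
1—7 (10): skip — 1 and 7 already connected.
1—2 (13): add — endpoints in different components.
The 4th edge added is 3—4.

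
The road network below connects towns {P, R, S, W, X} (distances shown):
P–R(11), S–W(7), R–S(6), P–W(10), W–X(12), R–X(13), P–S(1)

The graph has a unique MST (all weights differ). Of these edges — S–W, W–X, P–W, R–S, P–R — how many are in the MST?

3

Kruskal's algorithm — process edges by increasing weight (ties by edge label):
P–S (1): add. Components now {P,S} {X} {R} {W}
R–S (6): add. Components now {P,R,S} {X} {W}
S–W (7): add. Components now {P,R,S,W} {X}
P–W (10): skip — P and W already connected.
P–R (11): skip — R and P already connected.
W–X (12): add. Components now {P,R,S,W,X}
MST edge set: {P–S, R–S, S–W, W–X}.
Of the listed edges, {S–W, W–X, R–S} are in the MST → 3.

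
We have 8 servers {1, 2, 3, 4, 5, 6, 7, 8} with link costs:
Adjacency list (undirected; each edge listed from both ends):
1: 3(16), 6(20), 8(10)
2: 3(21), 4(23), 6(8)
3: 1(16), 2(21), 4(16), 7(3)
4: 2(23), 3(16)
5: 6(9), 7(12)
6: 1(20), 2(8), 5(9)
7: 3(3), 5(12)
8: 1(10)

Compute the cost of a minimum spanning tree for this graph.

Kruskal: consider edges lightest-first.
3 7 (3): add — endpoints in different components.
2 6 (8): add — endpoints in different components.
5 6 (9): add — endpoints in different components.
1 8 (10): add — endpoints in different components.
5 7 (12): add — endpoints in different components.
1 3 (16): add — endpoints in different components.
3 4 (16): add — endpoints in different components.
MST edges: 3 7, 2 6, 5 6, 1 8, 5 7, 1 3, 3 4; total weight 3+8+9+10+12+16+16 = 74.

74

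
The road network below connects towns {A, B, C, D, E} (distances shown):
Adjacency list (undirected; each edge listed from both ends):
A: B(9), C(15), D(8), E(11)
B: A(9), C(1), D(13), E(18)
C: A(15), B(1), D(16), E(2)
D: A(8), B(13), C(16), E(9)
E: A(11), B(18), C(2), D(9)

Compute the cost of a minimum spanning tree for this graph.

20

Grow the tree from D using Prim:
Step 1: frontier [A D 8, D E 9, B D 13, C D 16] → take A D (8); add A.
Step 2: frontier [A B 9, A E 11, A C 15, D E 9, B D 13, C D 16] → take A B (9); add B.
Step 3: frontier [A E 11, A C 15, B C 1, B E 18, D E 9, C D 16] → take B C (1); add C.
Step 4: frontier [A E 11, B E 18, C E 2, D E 9] → take C E (2); add E.
MST edges: A D, A B, B C, C E; total weight 8+9+1+2 = 20.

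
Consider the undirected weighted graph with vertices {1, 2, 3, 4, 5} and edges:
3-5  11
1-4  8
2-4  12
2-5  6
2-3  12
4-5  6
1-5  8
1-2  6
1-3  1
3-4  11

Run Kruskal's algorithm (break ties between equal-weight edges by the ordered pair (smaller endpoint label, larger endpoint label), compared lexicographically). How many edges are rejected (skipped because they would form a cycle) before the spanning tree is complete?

0

Sort edges by weight, then run Kruskal:
1-3 (1): add — endpoints in different components.
1-2 (6): add — endpoints in different components.
2-5 (6): add — endpoints in different components.
4-5 (6): add — endpoints in different components.
Edges rejected before the tree was complete: 0.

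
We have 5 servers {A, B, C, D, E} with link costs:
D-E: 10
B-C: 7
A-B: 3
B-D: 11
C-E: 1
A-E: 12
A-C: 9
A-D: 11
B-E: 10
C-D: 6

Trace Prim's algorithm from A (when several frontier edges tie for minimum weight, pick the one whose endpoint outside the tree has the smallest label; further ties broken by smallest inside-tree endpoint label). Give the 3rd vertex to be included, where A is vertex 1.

Prim's algorithm from A:
Step 1: cheapest edge leaving the tree is A-B (3); add B.
Step 2: cheapest edge leaving the tree is B-C (7); add C.
Step 3: cheapest edge leaving the tree is C-E (1); add E.
Step 4: cheapest edge leaving the tree is C-D (6); add D.
Vertex order: A, B, C, E, D. The 3rd vertex is C.

C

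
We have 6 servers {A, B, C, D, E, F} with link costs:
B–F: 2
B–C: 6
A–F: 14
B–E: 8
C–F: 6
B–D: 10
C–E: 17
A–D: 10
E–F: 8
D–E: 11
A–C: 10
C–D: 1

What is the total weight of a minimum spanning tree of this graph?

Kruskal: consider edges lightest-first.
C–D (1): add — endpoints in different components.
B–F (2): add — endpoints in different components.
B–C (6): add — endpoints in different components.
C–F (6): skip — C and F already connected.
B–E (8): add — endpoints in different components.
E–F (8): skip — E and F already connected.
A–C (10): add — endpoints in different components.
MST edges: C–D, B–F, B–C, B–E, A–C; total weight 1+2+6+8+10 = 27.

27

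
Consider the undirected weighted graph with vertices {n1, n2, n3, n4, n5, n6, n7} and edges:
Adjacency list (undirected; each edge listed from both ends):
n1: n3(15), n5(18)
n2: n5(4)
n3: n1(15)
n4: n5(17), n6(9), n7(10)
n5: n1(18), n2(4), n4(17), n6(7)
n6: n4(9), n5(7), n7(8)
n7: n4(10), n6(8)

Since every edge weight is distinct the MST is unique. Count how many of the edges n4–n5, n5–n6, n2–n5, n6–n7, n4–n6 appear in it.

4

Sort edges by weight, then run Kruskal:
n2–n5 (4): add — endpoints in different components.
n5–n6 (7): add — endpoints in different components.
n6–n7 (8): add — endpoints in different components.
n4–n6 (9): add — endpoints in different components.
n4–n7 (10): skip — n7 and n4 already connected.
n1–n3 (15): add — endpoints in different components.
n4–n5 (17): skip — n5 and n4 already connected.
n1–n5 (18): add — endpoints in different components.
MST edge set: {n2–n5, n5–n6, n6–n7, n4–n6, n1–n3, n1–n5}.
Of the listed edges, {n5–n6, n2–n5, n6–n7, n4–n6} are in the MST → 4.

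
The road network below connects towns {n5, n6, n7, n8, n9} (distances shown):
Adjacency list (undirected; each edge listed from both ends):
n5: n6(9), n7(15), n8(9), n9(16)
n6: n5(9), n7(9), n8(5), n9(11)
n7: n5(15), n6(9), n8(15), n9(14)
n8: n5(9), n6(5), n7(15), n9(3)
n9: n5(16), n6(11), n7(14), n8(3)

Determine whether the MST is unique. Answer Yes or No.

Kruskal's algorithm — process edges by increasing weight (ties by edge label):
n8–n9 (3): add. Components now {n7} {n8,n9} {n6} {n5}
n6–n8 (5): add. Components now {n7} {n6,n8,n9} {n5}
n5–n6 (9): add. Components now {n7} {n5,n6,n8,n9}
n5–n8 (9): skip — n5 and n8 already connected.
n6–n7 (9): add. Components now {n5,n6,n7,n8,n9}
Non-tree edge n5–n8 has weight 9, equal to the heaviest edge on its tree cycle — swapping gives another MST of the same weight. Not unique.

No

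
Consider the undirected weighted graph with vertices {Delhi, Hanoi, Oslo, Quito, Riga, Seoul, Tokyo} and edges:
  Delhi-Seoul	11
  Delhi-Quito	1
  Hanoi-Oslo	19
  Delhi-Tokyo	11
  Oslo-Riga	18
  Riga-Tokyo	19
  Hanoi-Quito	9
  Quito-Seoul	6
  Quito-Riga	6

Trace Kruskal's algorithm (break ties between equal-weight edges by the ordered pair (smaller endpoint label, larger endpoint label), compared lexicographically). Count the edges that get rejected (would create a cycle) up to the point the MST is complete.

Sort edges by weight, then run Kruskal:
Delhi-Quito (1): add. Components now {Hanoi} {Riga} {Delhi,Quito} {Oslo} {Tokyo} {Seoul}
Quito-Riga (6): add. Components now {Hanoi} {Delhi,Quito,Riga} {Oslo} {Tokyo} {Seoul}
Quito-Seoul (6): add. Components now {Hanoi} {Delhi,Quito,Riga,Seoul} {Oslo} {Tokyo}
Hanoi-Quito (9): add. Components now {Delhi,Hanoi,Quito,Riga,Seoul} {Oslo} {Tokyo}
Delhi-Seoul (11): skip — Delhi and Seoul already connected.
Delhi-Tokyo (11): add. Components now {Delhi,Hanoi,Quito,Riga,Seoul,Tokyo} {Oslo}
Oslo-Riga (18): add. Components now {Delhi,Hanoi,Oslo,Quito,Riga,Seoul,Tokyo}
Edges rejected before the tree was complete: 1.

1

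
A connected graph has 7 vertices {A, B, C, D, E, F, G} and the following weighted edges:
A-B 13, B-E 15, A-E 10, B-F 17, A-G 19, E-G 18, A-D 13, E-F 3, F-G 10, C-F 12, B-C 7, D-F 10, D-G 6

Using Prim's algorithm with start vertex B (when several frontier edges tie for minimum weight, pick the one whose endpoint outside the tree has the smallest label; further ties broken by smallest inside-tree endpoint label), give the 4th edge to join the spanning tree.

Prim's algorithm from B:
Step 1: frontier [B-C 7, A-B 13, B-E 15, B-F 17] → take B-C (7); add C.
Step 2: frontier [A-B 13, B-E 15, B-F 17, C-F 12] → take C-F (12); add F.
Step 3: frontier [A-B 13, B-E 15, E-F 3, D-F 10, F-G 10] → take E-F (3); add E.
Step 4: frontier [A-B 13, A-E 10, E-G 18, D-F 10, F-G 10] → take A-E (10); add A.
Step 5: frontier [A-D 13, A-G 19, E-G 18, D-F 10, F-G 10] → take D-F (10); add D.
Step 6: frontier [A-G 19, D-G 6, E-G 18, F-G 10] → take D-G (6); add G.
The 4th edge added is A-E.

A-E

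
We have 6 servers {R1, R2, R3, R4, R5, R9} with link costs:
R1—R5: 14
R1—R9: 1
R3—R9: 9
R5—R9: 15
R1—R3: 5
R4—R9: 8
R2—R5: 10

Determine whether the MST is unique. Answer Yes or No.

Yes

Kruskal: consider edges lightest-first.
R1—R9 (1): add. Components now {R2} {R3} {R4} {R5} {R1,R9}
R1—R3 (5): add. Components now {R2} {R1,R3,R9} {R4} {R5}
R4—R9 (8): add. Components now {R2} {R1,R3,R4,R9} {R5}
R3—R9 (9): skip — R3 and R9 already connected.
R2—R5 (10): add. Components now {R2,R5} {R1,R3,R4,R9}
R1—R5 (14): add. Components now {R1,R2,R3,R4,R5,R9}
Every non-tree edge has weight strictly greater than the heaviest edge on the tree path between its endpoints, so the MST is unique.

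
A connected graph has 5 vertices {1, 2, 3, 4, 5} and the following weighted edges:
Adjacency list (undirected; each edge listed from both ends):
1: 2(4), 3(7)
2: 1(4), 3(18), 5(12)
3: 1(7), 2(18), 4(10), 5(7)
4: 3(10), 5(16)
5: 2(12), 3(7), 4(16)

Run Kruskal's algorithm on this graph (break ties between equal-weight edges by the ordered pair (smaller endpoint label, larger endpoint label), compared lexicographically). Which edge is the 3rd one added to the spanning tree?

3-5

Sort edges by weight, then run Kruskal:
1 2 (4): add — endpoints in different components.
1 3 (7): add — endpoints in different components.
3 5 (7): add — endpoints in different components.
3 4 (10): add — endpoints in different components.
The 3rd edge added is 3 5.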